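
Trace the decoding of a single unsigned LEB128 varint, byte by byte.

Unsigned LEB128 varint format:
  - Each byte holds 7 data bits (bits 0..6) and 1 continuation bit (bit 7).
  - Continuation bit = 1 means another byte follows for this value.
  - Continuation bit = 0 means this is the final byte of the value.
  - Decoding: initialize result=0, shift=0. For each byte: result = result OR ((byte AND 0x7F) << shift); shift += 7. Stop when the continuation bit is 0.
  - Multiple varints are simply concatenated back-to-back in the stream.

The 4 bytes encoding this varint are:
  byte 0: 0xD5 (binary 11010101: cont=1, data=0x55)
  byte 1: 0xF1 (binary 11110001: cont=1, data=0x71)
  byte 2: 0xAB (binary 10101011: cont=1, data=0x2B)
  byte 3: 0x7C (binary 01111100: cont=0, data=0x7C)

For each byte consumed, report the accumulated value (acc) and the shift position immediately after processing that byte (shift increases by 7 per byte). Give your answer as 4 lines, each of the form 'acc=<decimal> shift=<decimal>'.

byte 0=0xD5: payload=0x55=85, contrib = 85<<0 = 85; acc -> 85, shift -> 7
byte 1=0xF1: payload=0x71=113, contrib = 113<<7 = 14464; acc -> 14549, shift -> 14
byte 2=0xAB: payload=0x2B=43, contrib = 43<<14 = 704512; acc -> 719061, shift -> 21
byte 3=0x7C: payload=0x7C=124, contrib = 124<<21 = 260046848; acc -> 260765909, shift -> 28

Answer: acc=85 shift=7
acc=14549 shift=14
acc=719061 shift=21
acc=260765909 shift=28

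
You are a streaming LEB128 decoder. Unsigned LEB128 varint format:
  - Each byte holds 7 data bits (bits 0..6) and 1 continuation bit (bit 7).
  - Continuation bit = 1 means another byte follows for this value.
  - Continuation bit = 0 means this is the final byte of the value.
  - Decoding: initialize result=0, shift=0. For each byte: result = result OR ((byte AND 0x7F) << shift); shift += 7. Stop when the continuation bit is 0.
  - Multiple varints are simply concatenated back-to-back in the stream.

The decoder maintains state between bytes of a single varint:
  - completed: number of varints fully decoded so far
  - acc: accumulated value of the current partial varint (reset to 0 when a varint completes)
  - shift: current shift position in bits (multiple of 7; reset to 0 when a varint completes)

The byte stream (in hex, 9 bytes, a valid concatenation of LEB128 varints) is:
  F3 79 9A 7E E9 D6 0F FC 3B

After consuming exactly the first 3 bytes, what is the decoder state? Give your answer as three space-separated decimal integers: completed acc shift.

byte[0]=0xF3 cont=1 payload=0x73: acc |= 115<<0 -> completed=0 acc=115 shift=7
byte[1]=0x79 cont=0 payload=0x79: varint #1 complete (value=15603); reset -> completed=1 acc=0 shift=0
byte[2]=0x9A cont=1 payload=0x1A: acc |= 26<<0 -> completed=1 acc=26 shift=7

Answer: 1 26 7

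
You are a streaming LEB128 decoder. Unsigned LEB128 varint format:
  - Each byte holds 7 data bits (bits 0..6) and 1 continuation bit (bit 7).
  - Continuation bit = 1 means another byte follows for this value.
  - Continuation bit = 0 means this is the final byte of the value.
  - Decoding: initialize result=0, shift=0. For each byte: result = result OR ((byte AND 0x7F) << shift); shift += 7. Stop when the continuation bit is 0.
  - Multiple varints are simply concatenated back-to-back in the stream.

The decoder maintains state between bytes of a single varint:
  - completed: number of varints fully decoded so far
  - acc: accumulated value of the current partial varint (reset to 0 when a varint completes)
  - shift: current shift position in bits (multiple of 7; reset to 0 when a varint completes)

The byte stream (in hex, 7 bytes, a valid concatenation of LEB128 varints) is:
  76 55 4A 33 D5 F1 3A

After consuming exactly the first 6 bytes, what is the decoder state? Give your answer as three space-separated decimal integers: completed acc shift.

Answer: 4 14549 14

Derivation:
byte[0]=0x76 cont=0 payload=0x76: varint #1 complete (value=118); reset -> completed=1 acc=0 shift=0
byte[1]=0x55 cont=0 payload=0x55: varint #2 complete (value=85); reset -> completed=2 acc=0 shift=0
byte[2]=0x4A cont=0 payload=0x4A: varint #3 complete (value=74); reset -> completed=3 acc=0 shift=0
byte[3]=0x33 cont=0 payload=0x33: varint #4 complete (value=51); reset -> completed=4 acc=0 shift=0
byte[4]=0xD5 cont=1 payload=0x55: acc |= 85<<0 -> completed=4 acc=85 shift=7
byte[5]=0xF1 cont=1 payload=0x71: acc |= 113<<7 -> completed=4 acc=14549 shift=14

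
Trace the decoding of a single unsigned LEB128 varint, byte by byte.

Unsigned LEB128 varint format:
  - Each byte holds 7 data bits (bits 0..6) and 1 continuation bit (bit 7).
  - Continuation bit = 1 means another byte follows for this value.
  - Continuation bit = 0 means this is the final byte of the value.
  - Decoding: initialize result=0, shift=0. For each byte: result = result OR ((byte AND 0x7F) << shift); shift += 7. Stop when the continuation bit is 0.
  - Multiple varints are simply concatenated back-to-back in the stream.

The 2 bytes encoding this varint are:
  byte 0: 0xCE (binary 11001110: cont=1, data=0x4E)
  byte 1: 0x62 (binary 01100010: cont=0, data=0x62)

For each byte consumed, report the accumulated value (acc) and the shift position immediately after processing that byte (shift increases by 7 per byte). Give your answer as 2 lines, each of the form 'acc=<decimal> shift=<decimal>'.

byte 0=0xCE: payload=0x4E=78, contrib = 78<<0 = 78; acc -> 78, shift -> 7
byte 1=0x62: payload=0x62=98, contrib = 98<<7 = 12544; acc -> 12622, shift -> 14

Answer: acc=78 shift=7
acc=12622 shift=14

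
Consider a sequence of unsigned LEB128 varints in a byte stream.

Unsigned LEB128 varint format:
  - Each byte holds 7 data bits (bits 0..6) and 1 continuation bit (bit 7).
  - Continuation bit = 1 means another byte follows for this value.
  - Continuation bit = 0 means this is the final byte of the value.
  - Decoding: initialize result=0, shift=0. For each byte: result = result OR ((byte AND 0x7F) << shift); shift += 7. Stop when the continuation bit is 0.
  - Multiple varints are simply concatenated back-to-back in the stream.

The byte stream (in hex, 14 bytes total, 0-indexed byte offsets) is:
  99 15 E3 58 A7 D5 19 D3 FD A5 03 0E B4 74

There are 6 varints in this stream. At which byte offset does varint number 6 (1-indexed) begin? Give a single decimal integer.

  byte[0]=0x99 cont=1 payload=0x19=25: acc |= 25<<0 -> acc=25 shift=7
  byte[1]=0x15 cont=0 payload=0x15=21: acc |= 21<<7 -> acc=2713 shift=14 [end]
Varint 1: bytes[0:2] = 99 15 -> value 2713 (2 byte(s))
  byte[2]=0xE3 cont=1 payload=0x63=99: acc |= 99<<0 -> acc=99 shift=7
  byte[3]=0x58 cont=0 payload=0x58=88: acc |= 88<<7 -> acc=11363 shift=14 [end]
Varint 2: bytes[2:4] = E3 58 -> value 11363 (2 byte(s))
  byte[4]=0xA7 cont=1 payload=0x27=39: acc |= 39<<0 -> acc=39 shift=7
  byte[5]=0xD5 cont=1 payload=0x55=85: acc |= 85<<7 -> acc=10919 shift=14
  byte[6]=0x19 cont=0 payload=0x19=25: acc |= 25<<14 -> acc=420519 shift=21 [end]
Varint 3: bytes[4:7] = A7 D5 19 -> value 420519 (3 byte(s))
  byte[7]=0xD3 cont=1 payload=0x53=83: acc |= 83<<0 -> acc=83 shift=7
  byte[8]=0xFD cont=1 payload=0x7D=125: acc |= 125<<7 -> acc=16083 shift=14
  byte[9]=0xA5 cont=1 payload=0x25=37: acc |= 37<<14 -> acc=622291 shift=21
  byte[10]=0x03 cont=0 payload=0x03=3: acc |= 3<<21 -> acc=6913747 shift=28 [end]
Varint 4: bytes[7:11] = D3 FD A5 03 -> value 6913747 (4 byte(s))
  byte[11]=0x0E cont=0 payload=0x0E=14: acc |= 14<<0 -> acc=14 shift=7 [end]
Varint 5: bytes[11:12] = 0E -> value 14 (1 byte(s))
  byte[12]=0xB4 cont=1 payload=0x34=52: acc |= 52<<0 -> acc=52 shift=7
  byte[13]=0x74 cont=0 payload=0x74=116: acc |= 116<<7 -> acc=14900 shift=14 [end]
Varint 6: bytes[12:14] = B4 74 -> value 14900 (2 byte(s))

Answer: 12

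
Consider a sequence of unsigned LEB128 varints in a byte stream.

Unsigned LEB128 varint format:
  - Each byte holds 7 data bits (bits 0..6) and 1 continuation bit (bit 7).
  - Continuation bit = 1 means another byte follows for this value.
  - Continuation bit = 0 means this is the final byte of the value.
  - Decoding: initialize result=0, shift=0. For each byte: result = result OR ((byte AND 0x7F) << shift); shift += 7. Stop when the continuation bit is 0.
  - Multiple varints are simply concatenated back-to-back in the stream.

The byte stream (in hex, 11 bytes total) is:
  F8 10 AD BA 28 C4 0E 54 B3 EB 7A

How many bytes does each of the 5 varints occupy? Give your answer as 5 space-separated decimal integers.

Answer: 2 3 2 1 3

Derivation:
  byte[0]=0xF8 cont=1 payload=0x78=120: acc |= 120<<0 -> acc=120 shift=7
  byte[1]=0x10 cont=0 payload=0x10=16: acc |= 16<<7 -> acc=2168 shift=14 [end]
Varint 1: bytes[0:2] = F8 10 -> value 2168 (2 byte(s))
  byte[2]=0xAD cont=1 payload=0x2D=45: acc |= 45<<0 -> acc=45 shift=7
  byte[3]=0xBA cont=1 payload=0x3A=58: acc |= 58<<7 -> acc=7469 shift=14
  byte[4]=0x28 cont=0 payload=0x28=40: acc |= 40<<14 -> acc=662829 shift=21 [end]
Varint 2: bytes[2:5] = AD BA 28 -> value 662829 (3 byte(s))
  byte[5]=0xC4 cont=1 payload=0x44=68: acc |= 68<<0 -> acc=68 shift=7
  byte[6]=0x0E cont=0 payload=0x0E=14: acc |= 14<<7 -> acc=1860 shift=14 [end]
Varint 3: bytes[5:7] = C4 0E -> value 1860 (2 byte(s))
  byte[7]=0x54 cont=0 payload=0x54=84: acc |= 84<<0 -> acc=84 shift=7 [end]
Varint 4: bytes[7:8] = 54 -> value 84 (1 byte(s))
  byte[8]=0xB3 cont=1 payload=0x33=51: acc |= 51<<0 -> acc=51 shift=7
  byte[9]=0xEB cont=1 payload=0x6B=107: acc |= 107<<7 -> acc=13747 shift=14
  byte[10]=0x7A cont=0 payload=0x7A=122: acc |= 122<<14 -> acc=2012595 shift=21 [end]
Varint 5: bytes[8:11] = B3 EB 7A -> value 2012595 (3 byte(s))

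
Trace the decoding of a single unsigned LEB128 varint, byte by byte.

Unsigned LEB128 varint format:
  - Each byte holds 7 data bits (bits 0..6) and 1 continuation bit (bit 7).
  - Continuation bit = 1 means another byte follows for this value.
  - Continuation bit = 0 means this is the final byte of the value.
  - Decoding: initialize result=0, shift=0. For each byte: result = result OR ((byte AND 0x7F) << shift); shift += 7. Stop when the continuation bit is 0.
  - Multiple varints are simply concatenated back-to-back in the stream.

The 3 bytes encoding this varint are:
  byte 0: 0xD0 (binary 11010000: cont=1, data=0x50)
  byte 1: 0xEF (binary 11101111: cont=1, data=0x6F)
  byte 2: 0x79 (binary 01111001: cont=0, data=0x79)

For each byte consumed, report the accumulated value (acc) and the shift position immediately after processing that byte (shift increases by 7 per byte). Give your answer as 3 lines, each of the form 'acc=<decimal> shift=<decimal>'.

Answer: acc=80 shift=7
acc=14288 shift=14
acc=1996752 shift=21

Derivation:
byte 0=0xD0: payload=0x50=80, contrib = 80<<0 = 80; acc -> 80, shift -> 7
byte 1=0xEF: payload=0x6F=111, contrib = 111<<7 = 14208; acc -> 14288, shift -> 14
byte 2=0x79: payload=0x79=121, contrib = 121<<14 = 1982464; acc -> 1996752, shift -> 21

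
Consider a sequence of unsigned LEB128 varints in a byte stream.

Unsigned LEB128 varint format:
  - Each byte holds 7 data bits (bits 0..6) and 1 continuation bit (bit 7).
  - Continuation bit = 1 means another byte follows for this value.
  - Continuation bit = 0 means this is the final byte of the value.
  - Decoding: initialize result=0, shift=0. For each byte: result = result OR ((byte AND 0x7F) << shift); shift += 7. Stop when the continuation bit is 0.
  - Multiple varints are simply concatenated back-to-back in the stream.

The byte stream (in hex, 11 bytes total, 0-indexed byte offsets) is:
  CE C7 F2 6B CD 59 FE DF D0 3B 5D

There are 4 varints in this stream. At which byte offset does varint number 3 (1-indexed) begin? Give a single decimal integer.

Answer: 6

Derivation:
  byte[0]=0xCE cont=1 payload=0x4E=78: acc |= 78<<0 -> acc=78 shift=7
  byte[1]=0xC7 cont=1 payload=0x47=71: acc |= 71<<7 -> acc=9166 shift=14
  byte[2]=0xF2 cont=1 payload=0x72=114: acc |= 114<<14 -> acc=1876942 shift=21
  byte[3]=0x6B cont=0 payload=0x6B=107: acc |= 107<<21 -> acc=226272206 shift=28 [end]
Varint 1: bytes[0:4] = CE C7 F2 6B -> value 226272206 (4 byte(s))
  byte[4]=0xCD cont=1 payload=0x4D=77: acc |= 77<<0 -> acc=77 shift=7
  byte[5]=0x59 cont=0 payload=0x59=89: acc |= 89<<7 -> acc=11469 shift=14 [end]
Varint 2: bytes[4:6] = CD 59 -> value 11469 (2 byte(s))
  byte[6]=0xFE cont=1 payload=0x7E=126: acc |= 126<<0 -> acc=126 shift=7
  byte[7]=0xDF cont=1 payload=0x5F=95: acc |= 95<<7 -> acc=12286 shift=14
  byte[8]=0xD0 cont=1 payload=0x50=80: acc |= 80<<14 -> acc=1323006 shift=21
  byte[9]=0x3B cont=0 payload=0x3B=59: acc |= 59<<21 -> acc=125054974 shift=28 [end]
Varint 3: bytes[6:10] = FE DF D0 3B -> value 125054974 (4 byte(s))
  byte[10]=0x5D cont=0 payload=0x5D=93: acc |= 93<<0 -> acc=93 shift=7 [end]
Varint 4: bytes[10:11] = 5D -> value 93 (1 byte(s))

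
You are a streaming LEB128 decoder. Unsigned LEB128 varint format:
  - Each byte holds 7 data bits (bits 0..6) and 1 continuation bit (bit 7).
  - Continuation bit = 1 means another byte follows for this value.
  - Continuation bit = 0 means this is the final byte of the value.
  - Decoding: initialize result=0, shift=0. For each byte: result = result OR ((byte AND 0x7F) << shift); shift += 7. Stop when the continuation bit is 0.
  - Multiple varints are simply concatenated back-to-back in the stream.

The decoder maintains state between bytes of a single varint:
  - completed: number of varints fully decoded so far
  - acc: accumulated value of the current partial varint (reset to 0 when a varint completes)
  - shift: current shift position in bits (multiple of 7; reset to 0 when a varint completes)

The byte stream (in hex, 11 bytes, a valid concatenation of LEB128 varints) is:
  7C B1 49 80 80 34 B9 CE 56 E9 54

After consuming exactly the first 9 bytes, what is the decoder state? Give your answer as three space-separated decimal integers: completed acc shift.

byte[0]=0x7C cont=0 payload=0x7C: varint #1 complete (value=124); reset -> completed=1 acc=0 shift=0
byte[1]=0xB1 cont=1 payload=0x31: acc |= 49<<0 -> completed=1 acc=49 shift=7
byte[2]=0x49 cont=0 payload=0x49: varint #2 complete (value=9393); reset -> completed=2 acc=0 shift=0
byte[3]=0x80 cont=1 payload=0x00: acc |= 0<<0 -> completed=2 acc=0 shift=7
byte[4]=0x80 cont=1 payload=0x00: acc |= 0<<7 -> completed=2 acc=0 shift=14
byte[5]=0x34 cont=0 payload=0x34: varint #3 complete (value=851968); reset -> completed=3 acc=0 shift=0
byte[6]=0xB9 cont=1 payload=0x39: acc |= 57<<0 -> completed=3 acc=57 shift=7
byte[7]=0xCE cont=1 payload=0x4E: acc |= 78<<7 -> completed=3 acc=10041 shift=14
byte[8]=0x56 cont=0 payload=0x56: varint #4 complete (value=1419065); reset -> completed=4 acc=0 shift=0

Answer: 4 0 0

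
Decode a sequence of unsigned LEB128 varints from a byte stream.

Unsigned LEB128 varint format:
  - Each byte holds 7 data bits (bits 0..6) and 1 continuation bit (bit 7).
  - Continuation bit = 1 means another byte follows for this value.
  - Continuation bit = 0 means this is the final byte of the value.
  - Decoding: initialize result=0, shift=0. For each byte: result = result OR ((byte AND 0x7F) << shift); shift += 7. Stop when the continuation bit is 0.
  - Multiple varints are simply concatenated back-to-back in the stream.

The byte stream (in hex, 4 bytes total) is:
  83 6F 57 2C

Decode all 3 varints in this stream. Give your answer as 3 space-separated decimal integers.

Answer: 14211 87 44

Derivation:
  byte[0]=0x83 cont=1 payload=0x03=3: acc |= 3<<0 -> acc=3 shift=7
  byte[1]=0x6F cont=0 payload=0x6F=111: acc |= 111<<7 -> acc=14211 shift=14 [end]
Varint 1: bytes[0:2] = 83 6F -> value 14211 (2 byte(s))
  byte[2]=0x57 cont=0 payload=0x57=87: acc |= 87<<0 -> acc=87 shift=7 [end]
Varint 2: bytes[2:3] = 57 -> value 87 (1 byte(s))
  byte[3]=0x2C cont=0 payload=0x2C=44: acc |= 44<<0 -> acc=44 shift=7 [end]
Varint 3: bytes[3:4] = 2C -> value 44 (1 byte(s))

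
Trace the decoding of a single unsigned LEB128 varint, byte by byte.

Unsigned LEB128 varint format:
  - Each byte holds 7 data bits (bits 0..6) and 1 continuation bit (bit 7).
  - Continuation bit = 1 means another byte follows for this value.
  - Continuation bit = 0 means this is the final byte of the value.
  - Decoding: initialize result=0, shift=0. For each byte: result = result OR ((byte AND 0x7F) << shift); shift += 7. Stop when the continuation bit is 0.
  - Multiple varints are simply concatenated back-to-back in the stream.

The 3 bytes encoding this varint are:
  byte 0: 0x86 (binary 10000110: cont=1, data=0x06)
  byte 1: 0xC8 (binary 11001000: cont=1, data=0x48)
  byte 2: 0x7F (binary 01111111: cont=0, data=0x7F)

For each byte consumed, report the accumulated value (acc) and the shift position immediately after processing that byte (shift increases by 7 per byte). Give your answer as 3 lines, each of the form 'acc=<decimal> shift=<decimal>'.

Answer: acc=6 shift=7
acc=9222 shift=14
acc=2089990 shift=21

Derivation:
byte 0=0x86: payload=0x06=6, contrib = 6<<0 = 6; acc -> 6, shift -> 7
byte 1=0xC8: payload=0x48=72, contrib = 72<<7 = 9216; acc -> 9222, shift -> 14
byte 2=0x7F: payload=0x7F=127, contrib = 127<<14 = 2080768; acc -> 2089990, shift -> 21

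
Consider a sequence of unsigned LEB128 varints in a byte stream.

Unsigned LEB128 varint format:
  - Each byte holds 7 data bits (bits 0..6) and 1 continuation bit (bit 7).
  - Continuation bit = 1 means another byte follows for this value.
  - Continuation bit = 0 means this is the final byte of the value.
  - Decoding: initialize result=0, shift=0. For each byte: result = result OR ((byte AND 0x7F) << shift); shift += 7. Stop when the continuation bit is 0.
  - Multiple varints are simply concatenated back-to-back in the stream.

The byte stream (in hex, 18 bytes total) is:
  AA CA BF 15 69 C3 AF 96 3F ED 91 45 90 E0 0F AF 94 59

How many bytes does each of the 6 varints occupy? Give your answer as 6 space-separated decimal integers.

  byte[0]=0xAA cont=1 payload=0x2A=42: acc |= 42<<0 -> acc=42 shift=7
  byte[1]=0xCA cont=1 payload=0x4A=74: acc |= 74<<7 -> acc=9514 shift=14
  byte[2]=0xBF cont=1 payload=0x3F=63: acc |= 63<<14 -> acc=1041706 shift=21
  byte[3]=0x15 cont=0 payload=0x15=21: acc |= 21<<21 -> acc=45081898 shift=28 [end]
Varint 1: bytes[0:4] = AA CA BF 15 -> value 45081898 (4 byte(s))
  byte[4]=0x69 cont=0 payload=0x69=105: acc |= 105<<0 -> acc=105 shift=7 [end]
Varint 2: bytes[4:5] = 69 -> value 105 (1 byte(s))
  byte[5]=0xC3 cont=1 payload=0x43=67: acc |= 67<<0 -> acc=67 shift=7
  byte[6]=0xAF cont=1 payload=0x2F=47: acc |= 47<<7 -> acc=6083 shift=14
  byte[7]=0x96 cont=1 payload=0x16=22: acc |= 22<<14 -> acc=366531 shift=21
  byte[8]=0x3F cont=0 payload=0x3F=63: acc |= 63<<21 -> acc=132487107 shift=28 [end]
Varint 3: bytes[5:9] = C3 AF 96 3F -> value 132487107 (4 byte(s))
  byte[9]=0xED cont=1 payload=0x6D=109: acc |= 109<<0 -> acc=109 shift=7
  byte[10]=0x91 cont=1 payload=0x11=17: acc |= 17<<7 -> acc=2285 shift=14
  byte[11]=0x45 cont=0 payload=0x45=69: acc |= 69<<14 -> acc=1132781 shift=21 [end]
Varint 4: bytes[9:12] = ED 91 45 -> value 1132781 (3 byte(s))
  byte[12]=0x90 cont=1 payload=0x10=16: acc |= 16<<0 -> acc=16 shift=7
  byte[13]=0xE0 cont=1 payload=0x60=96: acc |= 96<<7 -> acc=12304 shift=14
  byte[14]=0x0F cont=0 payload=0x0F=15: acc |= 15<<14 -> acc=258064 shift=21 [end]
Varint 5: bytes[12:15] = 90 E0 0F -> value 258064 (3 byte(s))
  byte[15]=0xAF cont=1 payload=0x2F=47: acc |= 47<<0 -> acc=47 shift=7
  byte[16]=0x94 cont=1 payload=0x14=20: acc |= 20<<7 -> acc=2607 shift=14
  byte[17]=0x59 cont=0 payload=0x59=89: acc |= 89<<14 -> acc=1460783 shift=21 [end]
Varint 6: bytes[15:18] = AF 94 59 -> value 1460783 (3 byte(s))

Answer: 4 1 4 3 3 3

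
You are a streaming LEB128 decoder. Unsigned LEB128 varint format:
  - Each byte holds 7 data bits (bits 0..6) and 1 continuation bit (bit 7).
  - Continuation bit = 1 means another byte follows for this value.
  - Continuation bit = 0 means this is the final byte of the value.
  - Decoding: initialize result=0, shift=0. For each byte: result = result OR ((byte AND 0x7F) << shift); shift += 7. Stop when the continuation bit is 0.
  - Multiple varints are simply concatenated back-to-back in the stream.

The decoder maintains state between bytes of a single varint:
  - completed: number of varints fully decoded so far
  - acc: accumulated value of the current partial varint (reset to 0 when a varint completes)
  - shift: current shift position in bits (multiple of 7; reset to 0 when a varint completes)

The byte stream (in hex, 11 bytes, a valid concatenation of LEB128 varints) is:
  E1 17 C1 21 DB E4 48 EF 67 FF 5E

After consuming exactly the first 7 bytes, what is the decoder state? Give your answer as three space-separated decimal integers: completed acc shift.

Answer: 3 0 0

Derivation:
byte[0]=0xE1 cont=1 payload=0x61: acc |= 97<<0 -> completed=0 acc=97 shift=7
byte[1]=0x17 cont=0 payload=0x17: varint #1 complete (value=3041); reset -> completed=1 acc=0 shift=0
byte[2]=0xC1 cont=1 payload=0x41: acc |= 65<<0 -> completed=1 acc=65 shift=7
byte[3]=0x21 cont=0 payload=0x21: varint #2 complete (value=4289); reset -> completed=2 acc=0 shift=0
byte[4]=0xDB cont=1 payload=0x5B: acc |= 91<<0 -> completed=2 acc=91 shift=7
byte[5]=0xE4 cont=1 payload=0x64: acc |= 100<<7 -> completed=2 acc=12891 shift=14
byte[6]=0x48 cont=0 payload=0x48: varint #3 complete (value=1192539); reset -> completed=3 acc=0 shift=0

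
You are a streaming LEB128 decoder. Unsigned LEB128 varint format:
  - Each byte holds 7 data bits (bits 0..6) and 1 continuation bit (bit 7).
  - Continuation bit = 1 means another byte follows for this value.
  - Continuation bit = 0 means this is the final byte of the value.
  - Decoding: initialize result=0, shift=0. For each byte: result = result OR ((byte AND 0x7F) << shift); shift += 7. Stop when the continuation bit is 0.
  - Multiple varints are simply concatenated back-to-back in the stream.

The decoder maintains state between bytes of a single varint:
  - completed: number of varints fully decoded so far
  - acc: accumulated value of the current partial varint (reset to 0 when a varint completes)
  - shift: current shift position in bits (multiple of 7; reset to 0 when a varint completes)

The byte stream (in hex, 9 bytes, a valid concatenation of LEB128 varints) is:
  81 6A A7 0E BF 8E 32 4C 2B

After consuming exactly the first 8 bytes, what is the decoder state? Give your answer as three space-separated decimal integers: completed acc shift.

Answer: 4 0 0

Derivation:
byte[0]=0x81 cont=1 payload=0x01: acc |= 1<<0 -> completed=0 acc=1 shift=7
byte[1]=0x6A cont=0 payload=0x6A: varint #1 complete (value=13569); reset -> completed=1 acc=0 shift=0
byte[2]=0xA7 cont=1 payload=0x27: acc |= 39<<0 -> completed=1 acc=39 shift=7
byte[3]=0x0E cont=0 payload=0x0E: varint #2 complete (value=1831); reset -> completed=2 acc=0 shift=0
byte[4]=0xBF cont=1 payload=0x3F: acc |= 63<<0 -> completed=2 acc=63 shift=7
byte[5]=0x8E cont=1 payload=0x0E: acc |= 14<<7 -> completed=2 acc=1855 shift=14
byte[6]=0x32 cont=0 payload=0x32: varint #3 complete (value=821055); reset -> completed=3 acc=0 shift=0
byte[7]=0x4C cont=0 payload=0x4C: varint #4 complete (value=76); reset -> completed=4 acc=0 shift=0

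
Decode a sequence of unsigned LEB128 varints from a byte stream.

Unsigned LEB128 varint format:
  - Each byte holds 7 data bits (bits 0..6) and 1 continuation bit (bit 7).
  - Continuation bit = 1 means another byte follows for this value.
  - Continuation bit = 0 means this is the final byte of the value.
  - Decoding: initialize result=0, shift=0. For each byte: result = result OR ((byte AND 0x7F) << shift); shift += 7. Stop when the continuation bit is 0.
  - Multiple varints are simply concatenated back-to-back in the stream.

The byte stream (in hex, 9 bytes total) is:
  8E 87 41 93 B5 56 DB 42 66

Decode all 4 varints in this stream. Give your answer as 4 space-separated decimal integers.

Answer: 1065870 1415827 8539 102

Derivation:
  byte[0]=0x8E cont=1 payload=0x0E=14: acc |= 14<<0 -> acc=14 shift=7
  byte[1]=0x87 cont=1 payload=0x07=7: acc |= 7<<7 -> acc=910 shift=14
  byte[2]=0x41 cont=0 payload=0x41=65: acc |= 65<<14 -> acc=1065870 shift=21 [end]
Varint 1: bytes[0:3] = 8E 87 41 -> value 1065870 (3 byte(s))
  byte[3]=0x93 cont=1 payload=0x13=19: acc |= 19<<0 -> acc=19 shift=7
  byte[4]=0xB5 cont=1 payload=0x35=53: acc |= 53<<7 -> acc=6803 shift=14
  byte[5]=0x56 cont=0 payload=0x56=86: acc |= 86<<14 -> acc=1415827 shift=21 [end]
Varint 2: bytes[3:6] = 93 B5 56 -> value 1415827 (3 byte(s))
  byte[6]=0xDB cont=1 payload=0x5B=91: acc |= 91<<0 -> acc=91 shift=7
  byte[7]=0x42 cont=0 payload=0x42=66: acc |= 66<<7 -> acc=8539 shift=14 [end]
Varint 3: bytes[6:8] = DB 42 -> value 8539 (2 byte(s))
  byte[8]=0x66 cont=0 payload=0x66=102: acc |= 102<<0 -> acc=102 shift=7 [end]
Varint 4: bytes[8:9] = 66 -> value 102 (1 byte(s))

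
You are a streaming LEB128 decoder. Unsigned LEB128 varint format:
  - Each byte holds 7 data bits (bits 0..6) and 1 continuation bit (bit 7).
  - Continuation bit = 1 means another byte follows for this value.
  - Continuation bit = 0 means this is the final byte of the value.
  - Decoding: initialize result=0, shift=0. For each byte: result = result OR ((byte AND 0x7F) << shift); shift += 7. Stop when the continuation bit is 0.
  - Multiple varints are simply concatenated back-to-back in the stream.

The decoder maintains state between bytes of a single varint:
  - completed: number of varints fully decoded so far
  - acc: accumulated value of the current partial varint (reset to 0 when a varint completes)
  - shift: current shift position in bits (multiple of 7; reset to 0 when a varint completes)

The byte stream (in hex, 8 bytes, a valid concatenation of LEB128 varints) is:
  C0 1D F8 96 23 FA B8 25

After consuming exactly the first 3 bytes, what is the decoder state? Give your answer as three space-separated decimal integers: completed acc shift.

byte[0]=0xC0 cont=1 payload=0x40: acc |= 64<<0 -> completed=0 acc=64 shift=7
byte[1]=0x1D cont=0 payload=0x1D: varint #1 complete (value=3776); reset -> completed=1 acc=0 shift=0
byte[2]=0xF8 cont=1 payload=0x78: acc |= 120<<0 -> completed=1 acc=120 shift=7

Answer: 1 120 7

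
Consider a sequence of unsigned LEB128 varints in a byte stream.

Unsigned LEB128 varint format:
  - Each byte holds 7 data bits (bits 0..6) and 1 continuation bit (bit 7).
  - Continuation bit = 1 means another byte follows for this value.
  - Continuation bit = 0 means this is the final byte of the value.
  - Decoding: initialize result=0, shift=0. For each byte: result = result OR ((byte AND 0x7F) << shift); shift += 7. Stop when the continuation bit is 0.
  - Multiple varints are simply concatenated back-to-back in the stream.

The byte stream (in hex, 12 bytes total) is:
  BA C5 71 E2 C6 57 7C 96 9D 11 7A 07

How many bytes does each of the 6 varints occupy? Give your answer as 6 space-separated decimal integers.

  byte[0]=0xBA cont=1 payload=0x3A=58: acc |= 58<<0 -> acc=58 shift=7
  byte[1]=0xC5 cont=1 payload=0x45=69: acc |= 69<<7 -> acc=8890 shift=14
  byte[2]=0x71 cont=0 payload=0x71=113: acc |= 113<<14 -> acc=1860282 shift=21 [end]
Varint 1: bytes[0:3] = BA C5 71 -> value 1860282 (3 byte(s))
  byte[3]=0xE2 cont=1 payload=0x62=98: acc |= 98<<0 -> acc=98 shift=7
  byte[4]=0xC6 cont=1 payload=0x46=70: acc |= 70<<7 -> acc=9058 shift=14
  byte[5]=0x57 cont=0 payload=0x57=87: acc |= 87<<14 -> acc=1434466 shift=21 [end]
Varint 2: bytes[3:6] = E2 C6 57 -> value 1434466 (3 byte(s))
  byte[6]=0x7C cont=0 payload=0x7C=124: acc |= 124<<0 -> acc=124 shift=7 [end]
Varint 3: bytes[6:7] = 7C -> value 124 (1 byte(s))
  byte[7]=0x96 cont=1 payload=0x16=22: acc |= 22<<0 -> acc=22 shift=7
  byte[8]=0x9D cont=1 payload=0x1D=29: acc |= 29<<7 -> acc=3734 shift=14
  byte[9]=0x11 cont=0 payload=0x11=17: acc |= 17<<14 -> acc=282262 shift=21 [end]
Varint 4: bytes[7:10] = 96 9D 11 -> value 282262 (3 byte(s))
  byte[10]=0x7A cont=0 payload=0x7A=122: acc |= 122<<0 -> acc=122 shift=7 [end]
Varint 5: bytes[10:11] = 7A -> value 122 (1 byte(s))
  byte[11]=0x07 cont=0 payload=0x07=7: acc |= 7<<0 -> acc=7 shift=7 [end]
Varint 6: bytes[11:12] = 07 -> value 7 (1 byte(s))

Answer: 3 3 1 3 1 1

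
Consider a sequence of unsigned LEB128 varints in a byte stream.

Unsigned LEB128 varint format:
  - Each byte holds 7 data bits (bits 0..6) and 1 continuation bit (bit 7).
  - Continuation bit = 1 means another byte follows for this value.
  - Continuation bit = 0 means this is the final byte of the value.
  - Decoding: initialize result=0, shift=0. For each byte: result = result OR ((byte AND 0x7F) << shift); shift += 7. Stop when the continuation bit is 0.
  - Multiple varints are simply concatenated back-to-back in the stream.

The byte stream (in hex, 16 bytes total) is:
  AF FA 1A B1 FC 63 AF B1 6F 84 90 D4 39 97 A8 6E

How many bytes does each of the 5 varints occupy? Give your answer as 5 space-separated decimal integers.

  byte[0]=0xAF cont=1 payload=0x2F=47: acc |= 47<<0 -> acc=47 shift=7
  byte[1]=0xFA cont=1 payload=0x7A=122: acc |= 122<<7 -> acc=15663 shift=14
  byte[2]=0x1A cont=0 payload=0x1A=26: acc |= 26<<14 -> acc=441647 shift=21 [end]
Varint 1: bytes[0:3] = AF FA 1A -> value 441647 (3 byte(s))
  byte[3]=0xB1 cont=1 payload=0x31=49: acc |= 49<<0 -> acc=49 shift=7
  byte[4]=0xFC cont=1 payload=0x7C=124: acc |= 124<<7 -> acc=15921 shift=14
  byte[5]=0x63 cont=0 payload=0x63=99: acc |= 99<<14 -> acc=1637937 shift=21 [end]
Varint 2: bytes[3:6] = B1 FC 63 -> value 1637937 (3 byte(s))
  byte[6]=0xAF cont=1 payload=0x2F=47: acc |= 47<<0 -> acc=47 shift=7
  byte[7]=0xB1 cont=1 payload=0x31=49: acc |= 49<<7 -> acc=6319 shift=14
  byte[8]=0x6F cont=0 payload=0x6F=111: acc |= 111<<14 -> acc=1824943 shift=21 [end]
Varint 3: bytes[6:9] = AF B1 6F -> value 1824943 (3 byte(s))
  byte[9]=0x84 cont=1 payload=0x04=4: acc |= 4<<0 -> acc=4 shift=7
  byte[10]=0x90 cont=1 payload=0x10=16: acc |= 16<<7 -> acc=2052 shift=14
  byte[11]=0xD4 cont=1 payload=0x54=84: acc |= 84<<14 -> acc=1378308 shift=21
  byte[12]=0x39 cont=0 payload=0x39=57: acc |= 57<<21 -> acc=120915972 shift=28 [end]
Varint 4: bytes[9:13] = 84 90 D4 39 -> value 120915972 (4 byte(s))
  byte[13]=0x97 cont=1 payload=0x17=23: acc |= 23<<0 -> acc=23 shift=7
  byte[14]=0xA8 cont=1 payload=0x28=40: acc |= 40<<7 -> acc=5143 shift=14
  byte[15]=0x6E cont=0 payload=0x6E=110: acc |= 110<<14 -> acc=1807383 shift=21 [end]
Varint 5: bytes[13:16] = 97 A8 6E -> value 1807383 (3 byte(s))

Answer: 3 3 3 4 3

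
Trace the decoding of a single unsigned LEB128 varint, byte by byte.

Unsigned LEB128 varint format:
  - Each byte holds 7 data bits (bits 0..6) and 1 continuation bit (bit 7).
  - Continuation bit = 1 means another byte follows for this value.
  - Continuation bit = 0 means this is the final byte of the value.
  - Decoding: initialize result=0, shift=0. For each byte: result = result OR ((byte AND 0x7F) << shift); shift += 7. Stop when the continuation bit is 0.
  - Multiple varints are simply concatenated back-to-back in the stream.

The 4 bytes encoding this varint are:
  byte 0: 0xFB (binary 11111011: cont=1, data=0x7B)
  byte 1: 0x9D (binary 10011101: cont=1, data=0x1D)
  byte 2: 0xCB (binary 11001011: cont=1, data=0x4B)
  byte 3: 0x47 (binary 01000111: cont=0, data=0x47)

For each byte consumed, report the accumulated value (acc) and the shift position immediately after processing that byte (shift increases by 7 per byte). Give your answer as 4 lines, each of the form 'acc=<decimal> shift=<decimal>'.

Answer: acc=123 shift=7
acc=3835 shift=14
acc=1232635 shift=21
acc=150130427 shift=28

Derivation:
byte 0=0xFB: payload=0x7B=123, contrib = 123<<0 = 123; acc -> 123, shift -> 7
byte 1=0x9D: payload=0x1D=29, contrib = 29<<7 = 3712; acc -> 3835, shift -> 14
byte 2=0xCB: payload=0x4B=75, contrib = 75<<14 = 1228800; acc -> 1232635, shift -> 21
byte 3=0x47: payload=0x47=71, contrib = 71<<21 = 148897792; acc -> 150130427, shift -> 28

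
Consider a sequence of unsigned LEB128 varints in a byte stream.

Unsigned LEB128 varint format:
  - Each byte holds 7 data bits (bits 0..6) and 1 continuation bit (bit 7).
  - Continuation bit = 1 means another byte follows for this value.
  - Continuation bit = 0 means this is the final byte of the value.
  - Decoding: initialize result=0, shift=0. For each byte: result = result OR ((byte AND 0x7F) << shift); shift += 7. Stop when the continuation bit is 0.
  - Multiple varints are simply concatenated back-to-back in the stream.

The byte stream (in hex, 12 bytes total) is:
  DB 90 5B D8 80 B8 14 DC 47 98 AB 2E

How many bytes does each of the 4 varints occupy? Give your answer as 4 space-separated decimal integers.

Answer: 3 4 2 3

Derivation:
  byte[0]=0xDB cont=1 payload=0x5B=91: acc |= 91<<0 -> acc=91 shift=7
  byte[1]=0x90 cont=1 payload=0x10=16: acc |= 16<<7 -> acc=2139 shift=14
  byte[2]=0x5B cont=0 payload=0x5B=91: acc |= 91<<14 -> acc=1493083 shift=21 [end]
Varint 1: bytes[0:3] = DB 90 5B -> value 1493083 (3 byte(s))
  byte[3]=0xD8 cont=1 payload=0x58=88: acc |= 88<<0 -> acc=88 shift=7
  byte[4]=0x80 cont=1 payload=0x00=0: acc |= 0<<7 -> acc=88 shift=14
  byte[5]=0xB8 cont=1 payload=0x38=56: acc |= 56<<14 -> acc=917592 shift=21
  byte[6]=0x14 cont=0 payload=0x14=20: acc |= 20<<21 -> acc=42860632 shift=28 [end]
Varint 2: bytes[3:7] = D8 80 B8 14 -> value 42860632 (4 byte(s))
  byte[7]=0xDC cont=1 payload=0x5C=92: acc |= 92<<0 -> acc=92 shift=7
  byte[8]=0x47 cont=0 payload=0x47=71: acc |= 71<<7 -> acc=9180 shift=14 [end]
Varint 3: bytes[7:9] = DC 47 -> value 9180 (2 byte(s))
  byte[9]=0x98 cont=1 payload=0x18=24: acc |= 24<<0 -> acc=24 shift=7
  byte[10]=0xAB cont=1 payload=0x2B=43: acc |= 43<<7 -> acc=5528 shift=14
  byte[11]=0x2E cont=0 payload=0x2E=46: acc |= 46<<14 -> acc=759192 shift=21 [end]
Varint 4: bytes[9:12] = 98 AB 2E -> value 759192 (3 byte(s))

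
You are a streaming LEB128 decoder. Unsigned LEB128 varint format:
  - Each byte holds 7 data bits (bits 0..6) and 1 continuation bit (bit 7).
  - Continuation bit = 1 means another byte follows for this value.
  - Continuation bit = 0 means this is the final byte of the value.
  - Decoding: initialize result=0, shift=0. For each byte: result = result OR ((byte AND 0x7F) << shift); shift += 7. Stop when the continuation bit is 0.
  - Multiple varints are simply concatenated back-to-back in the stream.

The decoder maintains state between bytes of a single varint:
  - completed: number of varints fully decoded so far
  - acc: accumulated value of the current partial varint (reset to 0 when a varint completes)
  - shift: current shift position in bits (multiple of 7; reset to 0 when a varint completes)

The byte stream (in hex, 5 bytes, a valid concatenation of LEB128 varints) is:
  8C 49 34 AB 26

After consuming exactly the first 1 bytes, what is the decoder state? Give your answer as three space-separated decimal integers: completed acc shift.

Answer: 0 12 7

Derivation:
byte[0]=0x8C cont=1 payload=0x0C: acc |= 12<<0 -> completed=0 acc=12 shift=7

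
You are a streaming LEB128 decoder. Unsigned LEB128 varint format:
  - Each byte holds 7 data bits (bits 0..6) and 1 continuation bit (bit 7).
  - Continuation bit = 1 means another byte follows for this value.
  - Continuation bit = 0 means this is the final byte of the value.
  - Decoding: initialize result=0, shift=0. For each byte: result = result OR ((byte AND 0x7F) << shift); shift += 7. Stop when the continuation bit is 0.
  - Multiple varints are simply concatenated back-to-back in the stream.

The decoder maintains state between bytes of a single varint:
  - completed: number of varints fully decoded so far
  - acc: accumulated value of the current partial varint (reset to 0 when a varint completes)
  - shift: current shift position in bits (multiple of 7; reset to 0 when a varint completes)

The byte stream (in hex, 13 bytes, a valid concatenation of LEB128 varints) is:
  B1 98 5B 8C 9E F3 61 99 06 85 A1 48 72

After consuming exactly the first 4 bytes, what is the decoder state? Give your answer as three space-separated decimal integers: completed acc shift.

Answer: 1 12 7

Derivation:
byte[0]=0xB1 cont=1 payload=0x31: acc |= 49<<0 -> completed=0 acc=49 shift=7
byte[1]=0x98 cont=1 payload=0x18: acc |= 24<<7 -> completed=0 acc=3121 shift=14
byte[2]=0x5B cont=0 payload=0x5B: varint #1 complete (value=1494065); reset -> completed=1 acc=0 shift=0
byte[3]=0x8C cont=1 payload=0x0C: acc |= 12<<0 -> completed=1 acc=12 shift=7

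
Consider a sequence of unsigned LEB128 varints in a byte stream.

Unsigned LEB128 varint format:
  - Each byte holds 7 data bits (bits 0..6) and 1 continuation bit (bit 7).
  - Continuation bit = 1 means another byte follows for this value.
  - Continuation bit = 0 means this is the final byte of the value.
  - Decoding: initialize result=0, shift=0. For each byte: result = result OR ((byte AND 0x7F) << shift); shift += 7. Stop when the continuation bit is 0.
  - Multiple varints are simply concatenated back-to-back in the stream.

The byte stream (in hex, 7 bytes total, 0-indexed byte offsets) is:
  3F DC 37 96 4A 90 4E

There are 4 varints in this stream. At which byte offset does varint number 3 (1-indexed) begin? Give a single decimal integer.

Answer: 3

Derivation:
  byte[0]=0x3F cont=0 payload=0x3F=63: acc |= 63<<0 -> acc=63 shift=7 [end]
Varint 1: bytes[0:1] = 3F -> value 63 (1 byte(s))
  byte[1]=0xDC cont=1 payload=0x5C=92: acc |= 92<<0 -> acc=92 shift=7
  byte[2]=0x37 cont=0 payload=0x37=55: acc |= 55<<7 -> acc=7132 shift=14 [end]
Varint 2: bytes[1:3] = DC 37 -> value 7132 (2 byte(s))
  byte[3]=0x96 cont=1 payload=0x16=22: acc |= 22<<0 -> acc=22 shift=7
  byte[4]=0x4A cont=0 payload=0x4A=74: acc |= 74<<7 -> acc=9494 shift=14 [end]
Varint 3: bytes[3:5] = 96 4A -> value 9494 (2 byte(s))
  byte[5]=0x90 cont=1 payload=0x10=16: acc |= 16<<0 -> acc=16 shift=7
  byte[6]=0x4E cont=0 payload=0x4E=78: acc |= 78<<7 -> acc=10000 shift=14 [end]
Varint 4: bytes[5:7] = 90 4E -> value 10000 (2 byte(s))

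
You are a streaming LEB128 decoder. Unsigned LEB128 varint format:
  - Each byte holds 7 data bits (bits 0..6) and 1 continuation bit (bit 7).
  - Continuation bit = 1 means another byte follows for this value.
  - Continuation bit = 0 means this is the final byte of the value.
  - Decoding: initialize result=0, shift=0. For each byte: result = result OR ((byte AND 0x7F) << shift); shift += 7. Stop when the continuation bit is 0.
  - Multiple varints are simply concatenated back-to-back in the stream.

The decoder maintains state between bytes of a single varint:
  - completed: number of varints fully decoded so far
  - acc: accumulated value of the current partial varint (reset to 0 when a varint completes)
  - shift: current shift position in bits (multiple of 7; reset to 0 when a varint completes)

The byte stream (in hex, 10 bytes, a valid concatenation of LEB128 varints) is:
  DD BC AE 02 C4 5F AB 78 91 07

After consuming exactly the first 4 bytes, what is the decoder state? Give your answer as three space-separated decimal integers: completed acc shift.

Answer: 1 0 0

Derivation:
byte[0]=0xDD cont=1 payload=0x5D: acc |= 93<<0 -> completed=0 acc=93 shift=7
byte[1]=0xBC cont=1 payload=0x3C: acc |= 60<<7 -> completed=0 acc=7773 shift=14
byte[2]=0xAE cont=1 payload=0x2E: acc |= 46<<14 -> completed=0 acc=761437 shift=21
byte[3]=0x02 cont=0 payload=0x02: varint #1 complete (value=4955741); reset -> completed=1 acc=0 shift=0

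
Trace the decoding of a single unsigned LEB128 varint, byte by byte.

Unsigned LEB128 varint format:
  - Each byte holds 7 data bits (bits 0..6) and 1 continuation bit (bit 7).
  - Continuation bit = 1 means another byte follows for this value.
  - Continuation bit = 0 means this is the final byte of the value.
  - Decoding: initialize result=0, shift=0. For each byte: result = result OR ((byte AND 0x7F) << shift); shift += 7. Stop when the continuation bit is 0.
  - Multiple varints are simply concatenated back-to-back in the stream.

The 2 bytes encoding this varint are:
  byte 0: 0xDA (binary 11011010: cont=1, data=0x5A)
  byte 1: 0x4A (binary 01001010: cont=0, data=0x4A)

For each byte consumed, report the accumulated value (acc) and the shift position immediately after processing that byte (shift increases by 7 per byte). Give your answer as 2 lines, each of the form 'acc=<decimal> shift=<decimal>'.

byte 0=0xDA: payload=0x5A=90, contrib = 90<<0 = 90; acc -> 90, shift -> 7
byte 1=0x4A: payload=0x4A=74, contrib = 74<<7 = 9472; acc -> 9562, shift -> 14

Answer: acc=90 shift=7
acc=9562 shift=14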